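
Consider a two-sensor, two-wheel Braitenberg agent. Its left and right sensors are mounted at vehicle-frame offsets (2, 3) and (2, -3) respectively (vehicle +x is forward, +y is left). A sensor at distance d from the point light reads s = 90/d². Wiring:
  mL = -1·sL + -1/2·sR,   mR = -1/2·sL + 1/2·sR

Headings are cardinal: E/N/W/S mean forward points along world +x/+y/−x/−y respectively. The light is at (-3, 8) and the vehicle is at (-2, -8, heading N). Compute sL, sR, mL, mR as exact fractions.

left sensor world pos  = (-5, -6); dL² = 200
right sensor world pos = (1, -6); dR² = 212
sL = 90/200 = 9/20
sR = 90/212 = 45/106
mL = -1·sL + -1/2·sR = -351/530
mR = -1/2·sL + 1/2·sR = -27/2120

9/20 45/106 -351/530 -27/2120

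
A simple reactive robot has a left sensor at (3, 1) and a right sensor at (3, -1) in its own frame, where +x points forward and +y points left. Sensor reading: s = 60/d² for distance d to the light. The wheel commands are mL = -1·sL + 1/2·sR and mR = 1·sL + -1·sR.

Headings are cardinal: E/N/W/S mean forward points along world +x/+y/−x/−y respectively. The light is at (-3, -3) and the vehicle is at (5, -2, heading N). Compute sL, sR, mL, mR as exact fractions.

left sensor world pos  = (4, 1); dL² = 65
right sensor world pos = (6, 1); dR² = 97
sL = 60/65 = 12/13
sR = 60/97 = 60/97
mL = -1·sL + 1/2·sR = -774/1261
mR = 1·sL + -1·sR = 384/1261

12/13 60/97 -774/1261 384/1261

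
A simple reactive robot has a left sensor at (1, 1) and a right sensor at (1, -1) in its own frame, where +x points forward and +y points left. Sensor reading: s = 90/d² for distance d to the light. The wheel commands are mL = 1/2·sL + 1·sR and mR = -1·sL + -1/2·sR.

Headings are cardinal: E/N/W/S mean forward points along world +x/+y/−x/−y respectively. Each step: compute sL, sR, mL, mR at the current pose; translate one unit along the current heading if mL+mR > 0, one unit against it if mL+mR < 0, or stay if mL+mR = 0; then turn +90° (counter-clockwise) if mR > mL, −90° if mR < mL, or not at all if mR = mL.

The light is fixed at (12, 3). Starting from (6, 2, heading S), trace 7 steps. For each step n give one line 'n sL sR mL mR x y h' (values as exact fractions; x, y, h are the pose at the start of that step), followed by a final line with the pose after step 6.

n=0: pose=(6,2,S); sL=90/29, sR=90/53; mL=4995/1537, mR=-6075/1537; mL+mR=-1080/1537 → advance -1; mR−mL=-11070/1537 → turn -1·90°
n=1: pose=(6,3,W); sL=9/5, sR=9/5; mL=27/10, mR=-27/10; mL+mR=0 → advance +0; mR−mL=-27/5 → turn -1·90°
n=2: pose=(6,3,N); sL=9/5, sR=45/13; mL=567/130, mR=-459/130; mL+mR=54/65 → advance +1; mR−mL=-513/65 → turn -1·90°
n=3: pose=(6,4,E); sL=90/29, sR=18/5; mL=747/145, mR=-711/145; mL+mR=36/145 → advance +1; mR−mL=-1458/145 → turn -1·90°
n=4: pose=(7,4,S); sL=45/8, sR=5/2; mL=85/16, mR=-55/8; mL+mR=-25/16 → advance -1; mR−mL=-195/16 → turn -1·90°
n=5: pose=(7,5,W); sL=90/37, sR=2; mL=119/37, mR=-127/37; mL+mR=-8/37 → advance -1; mR−mL=-246/37 → turn -1·90°
n=6: pose=(8,5,N); sL=45/17, sR=5; mL=215/34, mR=-175/34; mL+mR=20/17 → advance +1; mR−mL=-195/17 → turn -1·90°

0 90/29 90/53 4995/1537 -6075/1537 6 2 S
1 9/5 9/5 27/10 -27/10 6 3 W
2 9/5 45/13 567/130 -459/130 6 3 N
3 90/29 18/5 747/145 -711/145 6 4 E
4 45/8 5/2 85/16 -55/8 7 4 S
5 90/37 2 119/37 -127/37 7 5 W
6 45/17 5 215/34 -175/34 8 5 N
final 8 6 E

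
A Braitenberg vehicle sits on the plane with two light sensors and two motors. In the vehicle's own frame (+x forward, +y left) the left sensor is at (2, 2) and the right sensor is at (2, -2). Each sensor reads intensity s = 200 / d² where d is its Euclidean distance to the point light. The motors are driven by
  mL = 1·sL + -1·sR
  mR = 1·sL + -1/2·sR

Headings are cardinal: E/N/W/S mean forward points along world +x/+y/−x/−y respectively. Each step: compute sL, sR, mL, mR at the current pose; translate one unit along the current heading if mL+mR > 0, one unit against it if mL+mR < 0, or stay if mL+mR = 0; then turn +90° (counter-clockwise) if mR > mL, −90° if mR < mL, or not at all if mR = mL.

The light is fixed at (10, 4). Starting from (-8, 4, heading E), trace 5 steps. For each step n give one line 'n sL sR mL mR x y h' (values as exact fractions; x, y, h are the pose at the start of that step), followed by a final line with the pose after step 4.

0 10/13 10/13 0 5/13 -8 4 E
1 40/73 200/229 -5440/16717 1860/16717 -7 4 N
2 20/37 100/181 -80/6697 1770/6697 -7 3 W
3 40/53 200/409 5760/21677 11060/21677 -8 3 S
4 25/32 25/34 25/544 225/544 -8 2 E
final -7 2 N

n=0: pose=(-8,4,E); sL=10/13, sR=10/13; mL=0, mR=5/13; mL+mR=5/13 → advance +1; mR−mL=5/13 → turn +1·90°
n=1: pose=(-7,4,N); sL=40/73, sR=200/229; mL=-5440/16717, mR=1860/16717; mL+mR=-3580/16717 → advance -1; mR−mL=100/229 → turn +1·90°
n=2: pose=(-7,3,W); sL=20/37, sR=100/181; mL=-80/6697, mR=1770/6697; mL+mR=1690/6697 → advance +1; mR−mL=50/181 → turn +1·90°
n=3: pose=(-8,3,S); sL=40/53, sR=200/409; mL=5760/21677, mR=11060/21677; mL+mR=16820/21677 → advance +1; mR−mL=100/409 → turn +1·90°
n=4: pose=(-8,2,E); sL=25/32, sR=25/34; mL=25/544, mR=225/544; mL+mR=125/272 → advance +1; mR−mL=25/68 → turn +1·90°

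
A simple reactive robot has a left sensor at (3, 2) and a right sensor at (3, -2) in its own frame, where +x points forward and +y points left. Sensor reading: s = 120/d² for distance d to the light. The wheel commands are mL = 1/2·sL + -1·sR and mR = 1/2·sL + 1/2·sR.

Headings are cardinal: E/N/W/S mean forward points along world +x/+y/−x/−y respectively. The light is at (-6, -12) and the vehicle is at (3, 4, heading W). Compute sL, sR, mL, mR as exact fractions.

left sensor world pos  = (0, 2); dL² = 232
right sensor world pos = (0, 6); dR² = 360
sL = 120/232 = 15/29
sR = 120/360 = 1/3
mL = 1/2·sL + -1·sR = -13/174
mR = 1/2·sL + 1/2·sR = 37/87

15/29 1/3 -13/174 37/87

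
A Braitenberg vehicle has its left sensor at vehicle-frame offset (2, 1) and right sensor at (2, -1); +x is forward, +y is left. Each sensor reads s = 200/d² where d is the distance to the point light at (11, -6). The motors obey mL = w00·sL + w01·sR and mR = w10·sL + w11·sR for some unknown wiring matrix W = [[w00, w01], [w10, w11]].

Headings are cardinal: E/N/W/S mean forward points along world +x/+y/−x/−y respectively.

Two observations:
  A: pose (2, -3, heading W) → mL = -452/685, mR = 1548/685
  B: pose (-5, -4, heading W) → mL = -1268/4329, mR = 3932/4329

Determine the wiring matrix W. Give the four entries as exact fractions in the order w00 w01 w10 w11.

1/2 -1 1/2 1

obs A: pose=(2,-3,W) → sL=8/5, sR=200/137, mL=-452/685, mR=1548/685
obs B: pose=(-5,-4,W) → sL=8/13, sR=200/333, mL=-1268/4329, mR=3932/4329
sensor matrix S = [[8/5, 200/137], [8/13, 200/333]]; det S = 37120/593073
solve [mL_A; mL_B] = S·[w00; w01] and [mR_A; mR_B] = S·[w10; w11]:
  w00 = 1/2, w01 = -1, w10 = 1/2, w11 = 1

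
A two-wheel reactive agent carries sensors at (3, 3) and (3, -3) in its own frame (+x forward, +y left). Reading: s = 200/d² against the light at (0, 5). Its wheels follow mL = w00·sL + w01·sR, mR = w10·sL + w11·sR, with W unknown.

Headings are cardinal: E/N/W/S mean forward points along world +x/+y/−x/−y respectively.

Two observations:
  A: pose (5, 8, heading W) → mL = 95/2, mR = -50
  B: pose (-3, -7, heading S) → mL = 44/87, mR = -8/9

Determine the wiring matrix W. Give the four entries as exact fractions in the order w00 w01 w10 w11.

1 -1/2 -1 0

obs A: pose=(5,8,W) → sL=50, sR=5, mL=95/2, mR=-50
obs B: pose=(-3,-7,S) → sL=8/9, sR=200/261, mL=44/87, mR=-8/9
sensor matrix S = [[50, 5], [8/9, 200/261]]; det S = 8840/261
solve [mL_A; mL_B] = S·[w00; w01] and [mR_A; mR_B] = S·[w10; w11]:
  w00 = 1, w01 = -1/2, w10 = -1, w11 = 0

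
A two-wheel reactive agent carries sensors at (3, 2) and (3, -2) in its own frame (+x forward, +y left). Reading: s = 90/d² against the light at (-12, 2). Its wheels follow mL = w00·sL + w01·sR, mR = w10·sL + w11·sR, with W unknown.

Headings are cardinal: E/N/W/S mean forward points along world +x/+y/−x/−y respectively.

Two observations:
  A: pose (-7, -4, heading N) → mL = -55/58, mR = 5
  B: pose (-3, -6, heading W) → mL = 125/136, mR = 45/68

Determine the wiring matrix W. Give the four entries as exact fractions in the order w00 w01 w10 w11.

-1/2 1 1 0

obs A: pose=(-7,-4,N) → sL=5, sR=45/29, mL=-55/58, mR=5
obs B: pose=(-3,-6,W) → sL=45/68, sR=5/4, mL=125/136, mR=45/68
sensor matrix S = [[5, 45/29], [45/68, 5/4]]; det S = 2575/493
solve [mL_A; mL_B] = S·[w00; w01] and [mR_A; mR_B] = S·[w10; w11]:
  w00 = -1/2, w01 = 1, w10 = 1, w11 = 0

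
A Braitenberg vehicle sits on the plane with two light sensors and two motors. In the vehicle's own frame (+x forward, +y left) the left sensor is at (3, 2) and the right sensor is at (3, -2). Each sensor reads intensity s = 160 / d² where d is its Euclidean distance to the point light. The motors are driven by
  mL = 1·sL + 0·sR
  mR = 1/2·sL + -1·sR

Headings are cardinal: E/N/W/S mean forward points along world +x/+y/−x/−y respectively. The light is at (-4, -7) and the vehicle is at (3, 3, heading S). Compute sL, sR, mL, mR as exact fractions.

16/13 80/37 16/13 -744/481

left sensor world pos  = (5, 0); dL² = 130
right sensor world pos = (1, 0); dR² = 74
sL = 160/130 = 16/13
sR = 160/74 = 80/37
mL = 1·sL + 0·sR = 16/13
mR = 1/2·sL + -1·sR = -744/481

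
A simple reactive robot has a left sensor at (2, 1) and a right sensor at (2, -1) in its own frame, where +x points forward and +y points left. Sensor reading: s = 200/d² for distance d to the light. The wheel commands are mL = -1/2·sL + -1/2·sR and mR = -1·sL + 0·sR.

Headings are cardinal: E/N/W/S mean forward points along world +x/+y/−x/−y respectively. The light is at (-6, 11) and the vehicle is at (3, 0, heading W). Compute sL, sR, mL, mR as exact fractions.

left sensor world pos  = (1, -1); dL² = 193
right sensor world pos = (1, 1); dR² = 149
sL = 200/193 = 200/193
sR = 200/149 = 200/149
mL = -1/2·sL + -1/2·sR = -34200/28757
mR = -1·sL + 0·sR = -200/193

200/193 200/149 -34200/28757 -200/193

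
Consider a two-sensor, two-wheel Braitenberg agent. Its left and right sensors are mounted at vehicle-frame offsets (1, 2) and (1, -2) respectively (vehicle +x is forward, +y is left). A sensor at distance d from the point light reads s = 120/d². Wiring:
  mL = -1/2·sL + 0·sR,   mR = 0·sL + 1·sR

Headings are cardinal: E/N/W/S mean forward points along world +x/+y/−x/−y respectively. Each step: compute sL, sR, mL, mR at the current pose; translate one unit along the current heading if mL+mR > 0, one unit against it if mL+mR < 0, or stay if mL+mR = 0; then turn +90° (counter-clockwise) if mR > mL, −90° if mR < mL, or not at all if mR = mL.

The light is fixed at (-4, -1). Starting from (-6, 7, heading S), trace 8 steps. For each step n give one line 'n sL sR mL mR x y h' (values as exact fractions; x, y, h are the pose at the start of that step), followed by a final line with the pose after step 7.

n=0: pose=(-6,7,S); sL=120/49, sR=24/13; mL=-60/49, mR=24/13; mL+mR=396/637 → advance +1; mR−mL=1956/637 → turn +1·90°
n=1: pose=(-6,6,E); sL=60/41, sR=60/13; mL=-30/41, mR=60/13; mL+mR=2070/533 → advance +1; mR−mL=2850/533 → turn +1·90°
n=2: pose=(-5,6,N); sL=120/73, sR=24/13; mL=-60/73, mR=24/13; mL+mR=972/949 → advance +1; mR−mL=2532/949 → turn +1·90°
n=3: pose=(-5,7,W); sL=3, sR=15/13; mL=-3/2, mR=15/13; mL+mR=-9/26 → advance -1; mR−mL=69/26 → turn +1·90°
n=4: pose=(-4,7,S); sL=120/53, sR=120/53; mL=-60/53, mR=120/53; mL+mR=60/53 → advance +1; mR−mL=180/53 → turn +1·90°
n=5: pose=(-4,6,E); sL=60/41, sR=60/13; mL=-30/41, mR=60/13; mL+mR=2070/533 → advance +1; mR−mL=2850/533 → turn +1·90°
n=6: pose=(-3,6,N); sL=24/13, sR=120/73; mL=-12/13, mR=120/73; mL+mR=684/949 → advance +1; mR−mL=2436/949 → turn +1·90°
n=7: pose=(-3,7,W); sL=10/3, sR=6/5; mL=-5/3, mR=6/5; mL+mR=-7/15 → advance -1; mR−mL=43/15 → turn +1·90°

0 120/49 24/13 -60/49 24/13 -6 7 S
1 60/41 60/13 -30/41 60/13 -6 6 E
2 120/73 24/13 -60/73 24/13 -5 6 N
3 3 15/13 -3/2 15/13 -5 7 W
4 120/53 120/53 -60/53 120/53 -4 7 S
5 60/41 60/13 -30/41 60/13 -4 6 E
6 24/13 120/73 -12/13 120/73 -3 6 N
7 10/3 6/5 -5/3 6/5 -3 7 W
final -2 7 S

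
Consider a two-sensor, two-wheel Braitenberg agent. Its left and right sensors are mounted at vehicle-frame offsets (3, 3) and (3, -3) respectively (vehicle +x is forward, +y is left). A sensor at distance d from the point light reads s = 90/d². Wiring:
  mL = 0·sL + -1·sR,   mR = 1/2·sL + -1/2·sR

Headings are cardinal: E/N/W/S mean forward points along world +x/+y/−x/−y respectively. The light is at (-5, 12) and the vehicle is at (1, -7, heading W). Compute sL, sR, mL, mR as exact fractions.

left sensor world pos  = (-2, -10); dL² = 493
right sensor world pos = (-2, -4); dR² = 265
sL = 90/493 = 90/493
sR = 90/265 = 18/53
mL = 0·sL + -1·sR = -18/53
mR = 1/2·sL + -1/2·sR = -2052/26129

90/493 18/53 -18/53 -2052/26129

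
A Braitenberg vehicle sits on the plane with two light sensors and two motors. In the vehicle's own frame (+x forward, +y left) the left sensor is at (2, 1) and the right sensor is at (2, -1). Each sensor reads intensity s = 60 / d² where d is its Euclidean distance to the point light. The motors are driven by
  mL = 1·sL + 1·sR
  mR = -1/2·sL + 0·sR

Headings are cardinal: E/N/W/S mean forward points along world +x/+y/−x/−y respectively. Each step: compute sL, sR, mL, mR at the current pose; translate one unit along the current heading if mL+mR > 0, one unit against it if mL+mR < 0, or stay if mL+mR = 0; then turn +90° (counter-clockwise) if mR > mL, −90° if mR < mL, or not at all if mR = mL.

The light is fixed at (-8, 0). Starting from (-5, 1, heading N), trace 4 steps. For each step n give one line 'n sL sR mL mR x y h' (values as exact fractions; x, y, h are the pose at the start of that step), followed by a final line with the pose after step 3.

n=0: pose=(-5,1,N); sL=60/13, sR=12/5; mL=456/65, mR=-30/13; mL+mR=306/65 → advance +1; mR−mL=-606/65 → turn -1·90°
n=1: pose=(-5,2,E); sL=30/17, sR=30/13; mL=900/221, mR=-15/17; mL+mR=705/221 → advance +1; mR−mL=-1095/221 → turn -1·90°
n=2: pose=(-4,2,S); sL=12/5, sR=20/3; mL=136/15, mR=-6/5; mL+mR=118/15 → advance +1; mR−mL=-154/15 → turn -1·90°
n=3: pose=(-4,1,W); sL=15, sR=15/2; mL=45/2, mR=-15/2; mL+mR=15 → advance +1; mR−mL=-30 → turn -1·90°

0 60/13 12/5 456/65 -30/13 -5 1 N
1 30/17 30/13 900/221 -15/17 -5 2 E
2 12/5 20/3 136/15 -6/5 -4 2 S
3 15 15/2 45/2 -15/2 -4 1 W
final -5 1 N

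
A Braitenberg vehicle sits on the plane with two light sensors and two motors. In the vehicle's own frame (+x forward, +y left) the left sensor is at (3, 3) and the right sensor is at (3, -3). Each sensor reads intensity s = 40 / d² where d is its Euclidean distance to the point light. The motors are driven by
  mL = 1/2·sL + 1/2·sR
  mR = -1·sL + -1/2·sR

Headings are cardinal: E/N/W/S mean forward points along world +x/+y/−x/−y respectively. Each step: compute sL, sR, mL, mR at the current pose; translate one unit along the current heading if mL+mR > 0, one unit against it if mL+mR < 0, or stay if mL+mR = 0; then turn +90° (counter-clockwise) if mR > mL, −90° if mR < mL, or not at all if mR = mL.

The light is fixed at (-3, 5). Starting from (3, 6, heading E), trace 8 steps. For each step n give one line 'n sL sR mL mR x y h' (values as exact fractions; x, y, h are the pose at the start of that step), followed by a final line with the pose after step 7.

n=0: pose=(3,6,E); sL=40/97, sR=8/17; mL=728/1649, mR=-1068/1649; mL+mR=-20/97 → advance -1; mR−mL=-1796/1649 → turn -1·90°
n=1: pose=(2,6,S); sL=10/17, sR=5; mL=95/34, mR=-105/34; mL+mR=-5/17 → advance -1; mR−mL=-100/17 → turn -1·90°
n=2: pose=(2,7,W); sL=8, sR=40/29; mL=136/29, mR=-252/29; mL+mR=-4 → advance -1; mR−mL=-388/29 → turn -1·90°
n=3: pose=(3,7,N); sL=20/17, sR=20/53; mL=700/901, mR=-1230/901; mL+mR=-10/17 → advance -1; mR−mL=-1930/901 → turn -1·90°
n=4: pose=(3,6,E); sL=40/97, sR=8/17; mL=728/1649, mR=-1068/1649; mL+mR=-20/97 → advance -1; mR−mL=-1796/1649 → turn -1·90°
n=5: pose=(2,6,S); sL=10/17, sR=5; mL=95/34, mR=-105/34; mL+mR=-5/17 → advance -1; mR−mL=-100/17 → turn -1·90°
n=6: pose=(2,7,W); sL=8, sR=40/29; mL=136/29, mR=-252/29; mL+mR=-4 → advance -1; mR−mL=-388/29 → turn -1·90°
n=7: pose=(3,7,N); sL=20/17, sR=20/53; mL=700/901, mR=-1230/901; mL+mR=-10/17 → advance -1; mR−mL=-1930/901 → turn -1·90°

0 40/97 8/17 728/1649 -1068/1649 3 6 E
1 10/17 5 95/34 -105/34 2 6 S
2 8 40/29 136/29 -252/29 2 7 W
3 20/17 20/53 700/901 -1230/901 3 7 N
4 40/97 8/17 728/1649 -1068/1649 3 6 E
5 10/17 5 95/34 -105/34 2 6 S
6 8 40/29 136/29 -252/29 2 7 W
7 20/17 20/53 700/901 -1230/901 3 7 N
final 3 6 E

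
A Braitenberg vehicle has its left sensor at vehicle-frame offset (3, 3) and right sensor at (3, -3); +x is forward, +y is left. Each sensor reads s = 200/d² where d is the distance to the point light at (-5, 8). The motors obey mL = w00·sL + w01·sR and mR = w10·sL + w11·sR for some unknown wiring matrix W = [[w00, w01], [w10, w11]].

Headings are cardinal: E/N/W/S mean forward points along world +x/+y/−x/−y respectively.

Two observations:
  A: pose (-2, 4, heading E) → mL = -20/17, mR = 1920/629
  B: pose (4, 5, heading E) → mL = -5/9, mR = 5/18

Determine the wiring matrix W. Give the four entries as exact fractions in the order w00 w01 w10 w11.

0 -1/2 1 -1

obs A: pose=(-2,4,E) → sL=200/37, sR=40/17, mL=-20/17, mR=1920/629
obs B: pose=(4,5,E) → sL=25/18, sR=10/9, mL=-5/9, mR=5/18
sensor matrix S = [[200/37, 40/17], [25/18, 10/9]]; det S = 15500/5661
solve [mL_A; mL_B] = S·[w00; w01] and [mR_A; mR_B] = S·[w10; w11]:
  w00 = 0, w01 = -1/2, w10 = 1, w11 = -1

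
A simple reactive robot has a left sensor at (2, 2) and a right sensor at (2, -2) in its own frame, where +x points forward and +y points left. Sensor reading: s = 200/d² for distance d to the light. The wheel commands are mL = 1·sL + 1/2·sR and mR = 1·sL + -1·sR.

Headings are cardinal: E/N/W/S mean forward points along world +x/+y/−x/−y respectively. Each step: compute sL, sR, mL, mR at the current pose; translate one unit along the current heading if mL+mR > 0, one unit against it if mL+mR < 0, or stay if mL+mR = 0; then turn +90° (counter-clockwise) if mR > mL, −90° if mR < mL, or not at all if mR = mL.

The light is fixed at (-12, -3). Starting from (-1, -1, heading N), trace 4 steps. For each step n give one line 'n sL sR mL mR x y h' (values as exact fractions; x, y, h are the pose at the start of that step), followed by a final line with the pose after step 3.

0 200/97 40/37 9340/3589 3520/3589 -1 -1 N
1 100/97 20/17 2670/1649 -240/1649 -1 0 E
2 200/197 200/101 39900/19897 -19200/19897 0 0 S
3 2 50/29 83/29 8/29 0 -1 W
final -1 -1 N

n=0: pose=(-1,-1,N); sL=200/97, sR=40/37; mL=9340/3589, mR=3520/3589; mL+mR=12860/3589 → advance +1; mR−mL=-60/37 → turn -1·90°
n=1: pose=(-1,0,E); sL=100/97, sR=20/17; mL=2670/1649, mR=-240/1649; mL+mR=2430/1649 → advance +1; mR−mL=-30/17 → turn -1·90°
n=2: pose=(0,0,S); sL=200/197, sR=200/101; mL=39900/19897, mR=-19200/19897; mL+mR=20700/19897 → advance +1; mR−mL=-300/101 → turn -1·90°
n=3: pose=(0,-1,W); sL=2, sR=50/29; mL=83/29, mR=8/29; mL+mR=91/29 → advance +1; mR−mL=-75/29 → turn -1·90°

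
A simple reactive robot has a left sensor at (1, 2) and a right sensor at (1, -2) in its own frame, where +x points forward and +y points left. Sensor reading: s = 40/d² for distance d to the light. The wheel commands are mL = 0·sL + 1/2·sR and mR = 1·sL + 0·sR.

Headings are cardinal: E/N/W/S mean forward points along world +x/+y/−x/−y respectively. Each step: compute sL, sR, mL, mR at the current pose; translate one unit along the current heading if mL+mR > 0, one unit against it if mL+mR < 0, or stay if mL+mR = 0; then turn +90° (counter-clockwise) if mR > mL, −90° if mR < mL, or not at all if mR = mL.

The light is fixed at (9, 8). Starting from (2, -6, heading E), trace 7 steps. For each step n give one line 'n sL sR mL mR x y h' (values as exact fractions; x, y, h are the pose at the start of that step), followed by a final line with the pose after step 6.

0 2/9 10/73 5/73 2/9 2 -6 E
1 40/233 8/37 4/37 40/233 3 -6 N
2 20/137 4/17 2/17 20/137 3 -5 W
3 40/221 40/277 20/277 40/221 2 -5 S
4 2/9 10/73 5/73 2/9 2 -6 E
5 40/233 8/37 4/37 40/233 3 -6 N
6 20/137 4/17 2/17 20/137 3 -5 W
final 2 -5 S

n=0: pose=(2,-6,E); sL=2/9, sR=10/73; mL=5/73, mR=2/9; mL+mR=191/657 → advance +1; mR−mL=101/657 → turn +1·90°
n=1: pose=(3,-6,N); sL=40/233, sR=8/37; mL=4/37, mR=40/233; mL+mR=2412/8621 → advance +1; mR−mL=548/8621 → turn +1·90°
n=2: pose=(3,-5,W); sL=20/137, sR=4/17; mL=2/17, mR=20/137; mL+mR=614/2329 → advance +1; mR−mL=66/2329 → turn +1·90°
n=3: pose=(2,-5,S); sL=40/221, sR=40/277; mL=20/277, mR=40/221; mL+mR=15500/61217 → advance +1; mR−mL=6660/61217 → turn +1·90°
n=4: pose=(2,-6,E); sL=2/9, sR=10/73; mL=5/73, mR=2/9; mL+mR=191/657 → advance +1; mR−mL=101/657 → turn +1·90°
n=5: pose=(3,-6,N); sL=40/233, sR=8/37; mL=4/37, mR=40/233; mL+mR=2412/8621 → advance +1; mR−mL=548/8621 → turn +1·90°
n=6: pose=(3,-5,W); sL=20/137, sR=4/17; mL=2/17, mR=20/137; mL+mR=614/2329 → advance +1; mR−mL=66/2329 → turn +1·90°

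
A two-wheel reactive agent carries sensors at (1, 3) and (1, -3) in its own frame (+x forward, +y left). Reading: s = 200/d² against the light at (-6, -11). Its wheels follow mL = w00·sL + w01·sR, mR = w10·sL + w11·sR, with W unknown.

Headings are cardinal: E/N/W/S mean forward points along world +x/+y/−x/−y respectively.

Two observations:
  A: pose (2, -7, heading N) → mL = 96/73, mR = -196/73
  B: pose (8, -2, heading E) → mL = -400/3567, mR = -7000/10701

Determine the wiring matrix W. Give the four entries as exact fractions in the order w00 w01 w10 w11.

1/2 -1/2 -1/2 -1/2

obs A: pose=(2,-7,N) → sL=4, sR=100/73, mL=96/73, mR=-196/73
obs B: pose=(8,-2,E) → sL=200/369, sR=200/261, mL=-400/3567, mR=-7000/10701
sensor matrix S = [[4, 100/73], [200/369, 200/261]]; det S = 201600/86797
solve [mL_A; mL_B] = S·[w00; w01] and [mR_A; mR_B] = S·[w10; w11]:
  w00 = 1/2, w01 = -1/2, w10 = -1/2, w11 = -1/2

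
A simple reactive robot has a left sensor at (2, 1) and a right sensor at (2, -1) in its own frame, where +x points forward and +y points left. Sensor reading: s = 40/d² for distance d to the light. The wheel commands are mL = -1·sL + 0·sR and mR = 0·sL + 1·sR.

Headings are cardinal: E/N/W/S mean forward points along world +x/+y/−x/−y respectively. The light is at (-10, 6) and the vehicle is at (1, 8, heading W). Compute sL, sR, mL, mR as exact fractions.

left sensor world pos  = (-1, 7); dL² = 82
right sensor world pos = (-1, 9); dR² = 90
sL = 40/82 = 20/41
sR = 40/90 = 4/9
mL = -1·sL + 0·sR = -20/41
mR = 0·sL + 1·sR = 4/9

20/41 4/9 -20/41 4/9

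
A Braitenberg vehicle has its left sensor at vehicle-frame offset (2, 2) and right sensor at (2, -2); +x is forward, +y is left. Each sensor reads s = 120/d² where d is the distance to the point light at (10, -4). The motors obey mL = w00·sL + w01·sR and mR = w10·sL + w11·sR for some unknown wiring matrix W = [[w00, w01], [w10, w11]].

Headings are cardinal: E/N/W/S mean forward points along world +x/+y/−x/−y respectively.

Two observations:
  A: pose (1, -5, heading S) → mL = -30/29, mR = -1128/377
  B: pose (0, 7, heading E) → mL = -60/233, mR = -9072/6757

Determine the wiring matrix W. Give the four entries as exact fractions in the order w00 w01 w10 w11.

obs A: pose=(1,-5,S) → sL=60/29, sR=12/13, mL=-30/29, mR=-1128/377
obs B: pose=(0,7,E) → sL=120/233, sR=24/29, mL=-60/233, mR=-9072/6757
sensor matrix S = [[60/29, 12/13], [120/233, 24/29]]; det S = 3150720/2547389
solve [mL_A; mL_B] = S·[w00; w01] and [mR_A; mR_B] = S·[w10; w11]:
  w00 = -1/2, w01 = 0, w10 = -1, w11 = -1

-1/2 0 -1 -1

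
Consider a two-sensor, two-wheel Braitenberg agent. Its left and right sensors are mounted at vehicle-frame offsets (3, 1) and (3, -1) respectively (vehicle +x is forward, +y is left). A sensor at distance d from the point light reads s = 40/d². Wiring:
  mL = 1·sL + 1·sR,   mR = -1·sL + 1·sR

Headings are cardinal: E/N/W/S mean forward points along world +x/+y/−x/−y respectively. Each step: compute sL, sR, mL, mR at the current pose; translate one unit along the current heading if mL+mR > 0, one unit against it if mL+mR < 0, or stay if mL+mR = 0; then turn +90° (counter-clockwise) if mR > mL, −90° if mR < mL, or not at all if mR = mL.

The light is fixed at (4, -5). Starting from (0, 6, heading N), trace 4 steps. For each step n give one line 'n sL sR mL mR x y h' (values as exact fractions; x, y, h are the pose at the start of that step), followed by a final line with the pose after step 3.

0 40/221 8/41 3408/9061 128/9061 0 6 N
1 4/17 20/61 584/1037 96/1037 0 7 E
2 8/17 40/97 1456/1649 -96/1649 1 7 S
3 5/17 2/9 79/153 -11/153 1 6 W
final 0 6 N

n=0: pose=(0,6,N); sL=40/221, sR=8/41; mL=3408/9061, mR=128/9061; mL+mR=16/41 → advance +1; mR−mL=-80/221 → turn -1·90°
n=1: pose=(0,7,E); sL=4/17, sR=20/61; mL=584/1037, mR=96/1037; mL+mR=40/61 → advance +1; mR−mL=-8/17 → turn -1·90°
n=2: pose=(1,7,S); sL=8/17, sR=40/97; mL=1456/1649, mR=-96/1649; mL+mR=80/97 → advance +1; mR−mL=-16/17 → turn -1·90°
n=3: pose=(1,6,W); sL=5/17, sR=2/9; mL=79/153, mR=-11/153; mL+mR=4/9 → advance +1; mR−mL=-10/17 → turn -1·90°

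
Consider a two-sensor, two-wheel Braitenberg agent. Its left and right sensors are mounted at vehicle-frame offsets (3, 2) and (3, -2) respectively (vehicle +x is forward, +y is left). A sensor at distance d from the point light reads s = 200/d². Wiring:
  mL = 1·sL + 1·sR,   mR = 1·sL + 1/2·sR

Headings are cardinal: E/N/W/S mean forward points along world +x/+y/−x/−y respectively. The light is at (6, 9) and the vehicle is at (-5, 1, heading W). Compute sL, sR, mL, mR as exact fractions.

left sensor world pos  = (-8, -1); dL² = 296
right sensor world pos = (-8, 3); dR² = 232
sL = 200/296 = 25/37
sR = 200/232 = 25/29
mL = 1·sL + 1·sR = 1650/1073
mR = 1·sL + 1/2·sR = 2375/2146

25/37 25/29 1650/1073 2375/2146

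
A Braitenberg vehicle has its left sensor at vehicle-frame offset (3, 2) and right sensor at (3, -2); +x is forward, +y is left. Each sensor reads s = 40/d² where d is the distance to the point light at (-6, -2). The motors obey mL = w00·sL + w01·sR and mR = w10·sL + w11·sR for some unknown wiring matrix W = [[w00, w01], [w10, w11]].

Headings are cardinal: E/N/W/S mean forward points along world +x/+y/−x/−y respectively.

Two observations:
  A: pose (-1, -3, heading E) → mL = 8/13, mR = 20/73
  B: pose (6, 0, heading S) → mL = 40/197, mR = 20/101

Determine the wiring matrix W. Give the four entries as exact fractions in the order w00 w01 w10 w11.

1 0 0 1/2

obs A: pose=(-1,-3,E) → sL=8/13, sR=40/73, mL=8/13, mR=20/73
obs B: pose=(6,0,S) → sL=40/197, sR=40/101, mL=40/197, mR=20/101
sensor matrix S = [[8/13, 40/73], [40/197, 40/101]]; det S = 2501120/18882253
solve [mL_A; mL_B] = S·[w00; w01] and [mR_A; mR_B] = S·[w10; w11]:
  w00 = 1, w01 = 0, w10 = 0, w11 = 1/2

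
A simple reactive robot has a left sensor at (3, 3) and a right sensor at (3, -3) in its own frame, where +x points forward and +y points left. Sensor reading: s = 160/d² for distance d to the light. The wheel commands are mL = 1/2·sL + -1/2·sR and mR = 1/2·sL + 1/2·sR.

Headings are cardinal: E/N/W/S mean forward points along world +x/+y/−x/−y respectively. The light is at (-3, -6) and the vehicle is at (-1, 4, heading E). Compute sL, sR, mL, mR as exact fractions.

left sensor world pos  = (2, 7); dL² = 194
right sensor world pos = (2, 1); dR² = 74
sL = 160/194 = 80/97
sR = 160/74 = 80/37
mL = 1/2·sL + -1/2·sR = -2400/3589
mR = 1/2·sL + 1/2·sR = 5360/3589

80/97 80/37 -2400/3589 5360/3589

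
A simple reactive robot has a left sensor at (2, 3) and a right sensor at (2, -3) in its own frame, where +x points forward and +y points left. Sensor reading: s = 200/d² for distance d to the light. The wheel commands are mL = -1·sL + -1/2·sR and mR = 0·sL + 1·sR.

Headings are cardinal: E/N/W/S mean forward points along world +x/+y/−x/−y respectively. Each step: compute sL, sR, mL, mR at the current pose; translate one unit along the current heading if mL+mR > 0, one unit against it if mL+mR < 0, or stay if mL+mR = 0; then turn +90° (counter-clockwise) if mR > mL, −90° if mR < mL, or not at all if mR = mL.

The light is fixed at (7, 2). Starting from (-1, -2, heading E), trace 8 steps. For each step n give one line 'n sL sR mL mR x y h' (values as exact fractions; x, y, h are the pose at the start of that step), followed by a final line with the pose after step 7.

0 200/37 40/17 -4140/629 40/17 -1 -2 E
1 50/37 5 -285/74 5 -2 -2 N
2 200/157 200/121 -39900/18997 200/121 -2 -1 W
3 4 100/73 -342/73 100/73 -1 -1 S
4 200/37 200/61 -15900/2257 200/61 -1 0 E
5 25/18 50/9 -25/6 50/9 -2 0 N
6 200/137 8/5 -1548/685 8/5 -2 1 W
7 100/17 20/13 -1470/221 20/13 -1 1 S
final -1 2 E

n=0: pose=(-1,-2,E); sL=200/37, sR=40/17; mL=-4140/629, mR=40/17; mL+mR=-2660/629 → advance -1; mR−mL=5620/629 → turn +1·90°
n=1: pose=(-2,-2,N); sL=50/37, sR=5; mL=-285/74, mR=5; mL+mR=85/74 → advance +1; mR−mL=655/74 → turn +1·90°
n=2: pose=(-2,-1,W); sL=200/157, sR=200/121; mL=-39900/18997, mR=200/121; mL+mR=-8500/18997 → advance -1; mR−mL=71300/18997 → turn +1·90°
n=3: pose=(-1,-1,S); sL=4, sR=100/73; mL=-342/73, mR=100/73; mL+mR=-242/73 → advance -1; mR−mL=442/73 → turn +1·90°
n=4: pose=(-1,0,E); sL=200/37, sR=200/61; mL=-15900/2257, mR=200/61; mL+mR=-8500/2257 → advance -1; mR−mL=23300/2257 → turn +1·90°
n=5: pose=(-2,0,N); sL=25/18, sR=50/9; mL=-25/6, mR=50/9; mL+mR=25/18 → advance +1; mR−mL=175/18 → turn +1·90°
n=6: pose=(-2,1,W); sL=200/137, sR=8/5; mL=-1548/685, mR=8/5; mL+mR=-452/685 → advance -1; mR−mL=2644/685 → turn +1·90°
n=7: pose=(-1,1,S); sL=100/17, sR=20/13; mL=-1470/221, mR=20/13; mL+mR=-1130/221 → advance -1; mR−mL=1810/221 → turn +1·90°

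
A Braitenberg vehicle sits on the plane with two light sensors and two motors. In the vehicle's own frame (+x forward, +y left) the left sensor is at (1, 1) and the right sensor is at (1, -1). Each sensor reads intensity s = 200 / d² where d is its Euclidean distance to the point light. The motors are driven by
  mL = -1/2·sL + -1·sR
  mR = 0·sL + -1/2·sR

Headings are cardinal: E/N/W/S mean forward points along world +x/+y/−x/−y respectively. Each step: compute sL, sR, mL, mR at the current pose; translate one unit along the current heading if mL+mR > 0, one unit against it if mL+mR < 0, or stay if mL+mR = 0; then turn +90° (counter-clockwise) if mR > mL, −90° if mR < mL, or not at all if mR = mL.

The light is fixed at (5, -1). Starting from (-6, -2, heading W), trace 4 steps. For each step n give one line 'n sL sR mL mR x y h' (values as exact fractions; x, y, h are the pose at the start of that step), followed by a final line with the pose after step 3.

0 50/37 25/18 -1375/666 -25/36 -6 -2 W
1 40/17 8/5 -236/85 -4/5 -5 -2 S
2 100/41 100/41 -150/41 -50/41 -5 -1 E
3 40/29 200/101 -7820/2929 -100/101 -6 -1 N
final -6 -2 W

n=0: pose=(-6,-2,W); sL=50/37, sR=25/18; mL=-1375/666, mR=-25/36; mL+mR=-1225/444 → advance -1; mR−mL=1825/1332 → turn +1·90°
n=1: pose=(-5,-2,S); sL=40/17, sR=8/5; mL=-236/85, mR=-4/5; mL+mR=-304/85 → advance -1; mR−mL=168/85 → turn +1·90°
n=2: pose=(-5,-1,E); sL=100/41, sR=100/41; mL=-150/41, mR=-50/41; mL+mR=-200/41 → advance -1; mR−mL=100/41 → turn +1·90°
n=3: pose=(-6,-1,N); sL=40/29, sR=200/101; mL=-7820/2929, mR=-100/101; mL+mR=-10720/2929 → advance -1; mR−mL=4920/2929 → turn +1·90°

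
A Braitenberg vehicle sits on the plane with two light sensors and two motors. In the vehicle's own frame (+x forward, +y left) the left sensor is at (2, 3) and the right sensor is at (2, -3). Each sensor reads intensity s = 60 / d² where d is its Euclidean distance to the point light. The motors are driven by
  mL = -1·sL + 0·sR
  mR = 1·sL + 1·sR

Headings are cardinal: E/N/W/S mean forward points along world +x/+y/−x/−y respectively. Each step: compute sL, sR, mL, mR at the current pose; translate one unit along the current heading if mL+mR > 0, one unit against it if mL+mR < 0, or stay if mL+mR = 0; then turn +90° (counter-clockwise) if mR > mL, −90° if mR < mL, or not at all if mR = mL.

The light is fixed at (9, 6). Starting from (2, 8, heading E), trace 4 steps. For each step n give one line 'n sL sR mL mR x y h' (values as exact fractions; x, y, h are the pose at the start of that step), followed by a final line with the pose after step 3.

0 6/5 30/13 -6/5 228/65 2 8 E
1 60/97 12/5 -60/97 1464/485 3 8 N
2 15/16 3/5 -15/16 123/80 3 9 W
3 60/17 60/101 -60/17 7080/1717 2 9 S
final 2 8 E

n=0: pose=(2,8,E); sL=6/5, sR=30/13; mL=-6/5, mR=228/65; mL+mR=30/13 → advance +1; mR−mL=306/65 → turn +1·90°
n=1: pose=(3,8,N); sL=60/97, sR=12/5; mL=-60/97, mR=1464/485; mL+mR=12/5 → advance +1; mR−mL=1764/485 → turn +1·90°
n=2: pose=(3,9,W); sL=15/16, sR=3/5; mL=-15/16, mR=123/80; mL+mR=3/5 → advance +1; mR−mL=99/40 → turn +1·90°
n=3: pose=(2,9,S); sL=60/17, sR=60/101; mL=-60/17, mR=7080/1717; mL+mR=60/101 → advance +1; mR−mL=13140/1717 → turn +1·90°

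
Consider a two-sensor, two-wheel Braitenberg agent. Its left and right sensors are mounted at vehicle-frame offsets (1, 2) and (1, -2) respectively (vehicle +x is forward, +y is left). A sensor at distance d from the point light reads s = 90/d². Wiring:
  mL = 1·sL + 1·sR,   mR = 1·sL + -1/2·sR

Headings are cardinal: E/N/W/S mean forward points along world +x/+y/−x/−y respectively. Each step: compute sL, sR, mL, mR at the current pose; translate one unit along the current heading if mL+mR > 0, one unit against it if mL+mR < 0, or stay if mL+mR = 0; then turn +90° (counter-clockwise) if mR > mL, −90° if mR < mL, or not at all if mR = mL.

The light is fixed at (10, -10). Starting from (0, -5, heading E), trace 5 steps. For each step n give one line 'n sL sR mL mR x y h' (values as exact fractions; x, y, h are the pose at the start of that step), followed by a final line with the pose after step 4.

0 9/13 1 22/13 5/26 0 -5 E
1 18/13 90/137 3636/1781 1881/1781 1 -5 S
2 45/52 45/68 675/442 945/1768 1 -6 W
3 90/169 90/89 23220/15041 405/15041 0 -6 N
4 9/13 1 22/13 5/26 0 -5 E
final 1 -5 S

n=0: pose=(0,-5,E); sL=9/13, sR=1; mL=22/13, mR=5/26; mL+mR=49/26 → advance +1; mR−mL=-3/2 → turn -1·90°
n=1: pose=(1,-5,S); sL=18/13, sR=90/137; mL=3636/1781, mR=1881/1781; mL+mR=5517/1781 → advance +1; mR−mL=-135/137 → turn -1·90°
n=2: pose=(1,-6,W); sL=45/52, sR=45/68; mL=675/442, mR=945/1768; mL+mR=3645/1768 → advance +1; mR−mL=-135/136 → turn -1·90°
n=3: pose=(0,-6,N); sL=90/169, sR=90/89; mL=23220/15041, mR=405/15041; mL+mR=23625/15041 → advance +1; mR−mL=-135/89 → turn -1·90°
n=4: pose=(0,-5,E); sL=9/13, sR=1; mL=22/13, mR=5/26; mL+mR=49/26 → advance +1; mR−mL=-3/2 → turn -1·90°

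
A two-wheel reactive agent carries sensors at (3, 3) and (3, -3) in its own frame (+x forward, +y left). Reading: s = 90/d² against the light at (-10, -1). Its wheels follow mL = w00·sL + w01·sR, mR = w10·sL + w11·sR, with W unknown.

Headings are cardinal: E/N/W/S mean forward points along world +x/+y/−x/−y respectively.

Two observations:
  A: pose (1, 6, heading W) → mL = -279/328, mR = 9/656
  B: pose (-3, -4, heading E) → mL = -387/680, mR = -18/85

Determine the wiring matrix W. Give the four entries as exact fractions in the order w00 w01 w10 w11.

-1 1/2 1/2 -1

obs A: pose=(1,6,W) → sL=9/8, sR=45/82, mL=-279/328, mR=9/656
obs B: pose=(-3,-4,E) → sL=9/10, sR=45/68, mL=-387/680, mR=-18/85
sensor matrix S = [[9/8, 45/82], [9/10, 45/68]]; det S = 5589/22304
solve [mL_A; mL_B] = S·[w00; w01] and [mR_A; mR_B] = S·[w10; w11]:
  w00 = -1, w01 = 1/2, w10 = 1/2, w11 = -1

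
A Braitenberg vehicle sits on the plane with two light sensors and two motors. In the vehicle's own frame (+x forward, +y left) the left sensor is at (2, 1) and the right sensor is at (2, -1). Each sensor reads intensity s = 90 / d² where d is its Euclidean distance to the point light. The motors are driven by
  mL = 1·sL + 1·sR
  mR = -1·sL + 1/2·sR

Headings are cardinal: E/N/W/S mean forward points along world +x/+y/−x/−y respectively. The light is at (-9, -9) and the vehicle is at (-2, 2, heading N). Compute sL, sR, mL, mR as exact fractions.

left sensor world pos  = (-3, 4); dL² = 205
right sensor world pos = (-1, 4); dR² = 233
sL = 90/205 = 18/41
sR = 90/233 = 90/233
mL = 1·sL + 1·sR = 7884/9553
mR = -1·sL + 1/2·sR = -2349/9553

18/41 90/233 7884/9553 -2349/9553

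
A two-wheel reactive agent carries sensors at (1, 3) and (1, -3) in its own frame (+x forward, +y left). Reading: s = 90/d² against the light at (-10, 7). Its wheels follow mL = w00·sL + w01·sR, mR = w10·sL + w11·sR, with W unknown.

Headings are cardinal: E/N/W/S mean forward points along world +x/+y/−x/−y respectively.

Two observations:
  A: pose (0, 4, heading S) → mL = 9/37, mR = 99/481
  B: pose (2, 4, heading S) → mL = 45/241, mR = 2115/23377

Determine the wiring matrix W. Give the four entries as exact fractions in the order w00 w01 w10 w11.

1/2 0 -1 1/2

obs A: pose=(0,4,S) → sL=18/37, sR=18/13, mL=9/37, mR=99/481
obs B: pose=(2,4,S) → sL=90/241, sR=90/97, mL=45/241, mR=2115/23377
sensor matrix S = [[18/37, 18/13], [90/241, 90/97]]; det S = -738720/11244337
solve [mL_A; mL_B] = S·[w00; w01] and [mR_A; mR_B] = S·[w10; w11]:
  w00 = 1/2, w01 = 0, w10 = -1, w11 = 1/2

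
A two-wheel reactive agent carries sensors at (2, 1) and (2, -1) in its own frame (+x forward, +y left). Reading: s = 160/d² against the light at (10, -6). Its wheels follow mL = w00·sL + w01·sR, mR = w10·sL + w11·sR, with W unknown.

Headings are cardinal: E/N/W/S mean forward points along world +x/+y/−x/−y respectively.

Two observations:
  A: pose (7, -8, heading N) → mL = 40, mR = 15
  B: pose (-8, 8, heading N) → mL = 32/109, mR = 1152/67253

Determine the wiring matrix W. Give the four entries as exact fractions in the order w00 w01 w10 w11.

obs A: pose=(7,-8,N) → sL=10, sR=40, mL=40, mR=15
obs B: pose=(-8,8,N) → sL=160/617, sR=32/109, mL=32/109, mR=1152/67253
sensor matrix S = [[10, 40], [160/617, 32/109]]; det S = -500160/67253
solve [mL_A; mL_B] = S·[w00; w01] and [mR_A; mR_B] = S·[w10; w11]:
  w00 = 0, w01 = 1, w10 = -1/2, w11 = 1/2

0 1 -1/2 1/2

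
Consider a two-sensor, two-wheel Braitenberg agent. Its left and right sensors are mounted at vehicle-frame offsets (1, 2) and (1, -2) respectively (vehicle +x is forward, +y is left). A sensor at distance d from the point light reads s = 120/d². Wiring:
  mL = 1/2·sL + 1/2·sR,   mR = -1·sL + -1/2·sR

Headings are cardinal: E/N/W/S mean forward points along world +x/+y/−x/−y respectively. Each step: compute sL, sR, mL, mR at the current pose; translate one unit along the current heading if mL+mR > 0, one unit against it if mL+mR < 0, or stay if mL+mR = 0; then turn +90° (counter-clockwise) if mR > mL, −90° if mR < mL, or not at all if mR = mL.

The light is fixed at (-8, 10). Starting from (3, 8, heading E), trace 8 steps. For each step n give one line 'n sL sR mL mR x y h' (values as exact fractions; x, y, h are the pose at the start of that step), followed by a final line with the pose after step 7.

n=0: pose=(3,8,E); sL=5/6, sR=3/4; mL=19/24, mR=-29/24; mL+mR=-5/12 → advance -1; mR−mL=-2 → turn -1·90°
n=1: pose=(2,8,S); sL=40/51, sR=120/73; mL=4520/3723, mR=-5980/3723; mL+mR=-20/51 → advance -1; mR−mL=-3500/1241 → turn -1·90°
n=2: pose=(2,9,W); sL=4/3, sR=60/41; mL=172/123, mR=-254/123; mL+mR=-2/3 → advance -1; mR−mL=-142/41 → turn -1·90°
n=3: pose=(3,9,N); sL=40/27, sR=120/169; mL=5000/4563, mR=-8380/4563; mL+mR=-20/27 → advance -1; mR−mL=-4460/1521 → turn -1·90°
n=4: pose=(3,8,E); sL=5/6, sR=3/4; mL=19/24, mR=-29/24; mL+mR=-5/12 → advance -1; mR−mL=-2 → turn -1·90°
n=5: pose=(2,8,S); sL=40/51, sR=120/73; mL=4520/3723, mR=-5980/3723; mL+mR=-20/51 → advance -1; mR−mL=-3500/1241 → turn -1·90°
n=6: pose=(2,9,W); sL=4/3, sR=60/41; mL=172/123, mR=-254/123; mL+mR=-2/3 → advance -1; mR−mL=-142/41 → turn -1·90°
n=7: pose=(3,9,N); sL=40/27, sR=120/169; mL=5000/4563, mR=-8380/4563; mL+mR=-20/27 → advance -1; mR−mL=-4460/1521 → turn -1·90°

0 5/6 3/4 19/24 -29/24 3 8 E
1 40/51 120/73 4520/3723 -5980/3723 2 8 S
2 4/3 60/41 172/123 -254/123 2 9 W
3 40/27 120/169 5000/4563 -8380/4563 3 9 N
4 5/6 3/4 19/24 -29/24 3 8 E
5 40/51 120/73 4520/3723 -5980/3723 2 8 S
6 4/3 60/41 172/123 -254/123 2 9 W
7 40/27 120/169 5000/4563 -8380/4563 3 9 N
final 3 8 E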